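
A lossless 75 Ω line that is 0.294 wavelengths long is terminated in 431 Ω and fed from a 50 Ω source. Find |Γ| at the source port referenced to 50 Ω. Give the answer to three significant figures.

βl = 2π × 0.294 = 106°
tan(βl) = -3.52
Z_in = Z_0·(Z_L + jZ_0·tanβl)/(Z_0 + jZ_L·tanβl) = 14.1 + j20.6 Ω
Γ_s = (Z_in − Z_s)/(Z_in + Z_s) = (-35.9 + j20.6)/(64.1 + j20.6), |Γ_s| = 0.615

|Γ| ≈ 0.615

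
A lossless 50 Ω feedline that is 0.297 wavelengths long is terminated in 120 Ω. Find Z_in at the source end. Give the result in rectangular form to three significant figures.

Z_in ≈ 22.4 + j12.4 Ω

βl = 2π × 0.297 = 107°
tan(βl) = tan(107°) = -3.29
Z_in = Z_0·(Z_L + jZ_0·tanβl)/(Z_0 + jZ_L·tanβl)
     = 50·(120 − j164)/(50 − j394)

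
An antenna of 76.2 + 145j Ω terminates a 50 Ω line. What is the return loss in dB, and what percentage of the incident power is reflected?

Γ = (26.2 + j145)/(126.2 + j145), |Γ| = 0.767
RL = −20·log₁₀(0.767) = 2.31 dB
P_refl/P_inc = |Γ|² = 0.588

RL ≈ 2.31 dB; 58.8% of incident power reflected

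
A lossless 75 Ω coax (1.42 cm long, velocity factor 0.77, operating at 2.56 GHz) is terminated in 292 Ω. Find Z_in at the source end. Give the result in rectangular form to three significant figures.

Z_in ≈ 26.8 − j44.8 Ω

λ = v/f = 0.77·c / 2.56 GHz = 0.0902 m
βl = 2π·l/λ = 2π × 0.157 = 56.7°
tan(βl) = tan(56.7°) = 1.52
Z_in = Z_0·(Z_L + jZ_0·tanβl)/(Z_0 + jZ_L·tanβl)
     = 75·(292 + j114)/(75 + j444)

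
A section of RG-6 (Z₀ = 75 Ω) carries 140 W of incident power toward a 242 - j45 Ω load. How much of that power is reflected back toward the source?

P_reflected ≈ 40.9 W

|Γ| = |(167 − j45)/(317 − j45)| = 0.54
|Γ|² = 0.292
P_refl = |Γ|²·P_inc = 40.9 W, P_del = (1 − |Γ|²)·P_inc = 99.1 W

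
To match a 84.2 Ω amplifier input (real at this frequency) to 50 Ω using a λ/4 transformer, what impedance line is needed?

Z_qwt = √(Z_0·R_L) = √(50 × 84.2) = √4210

Z_qwt ≈ 64.9 Ω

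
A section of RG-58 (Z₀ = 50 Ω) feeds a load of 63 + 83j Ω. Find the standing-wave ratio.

Γ = (Z_L − Z_0)/(Z_L + Z_0) = (13 + j83)/(113 + j83)
|Γ| = 84/140 = 0.599
VSWR = (1 + |Γ|)/(1 − |Γ|) = 1.6/0.401

VSWR ≈ 3.99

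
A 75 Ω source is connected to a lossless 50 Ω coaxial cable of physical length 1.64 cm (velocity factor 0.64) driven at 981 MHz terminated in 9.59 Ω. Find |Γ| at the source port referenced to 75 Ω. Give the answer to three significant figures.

|Γ| ≈ 0.742

λ = v/f = 0.64·c / 981 MHz = 0.196 m
βl = 2π·l/λ = 2π × 0.0838 = 30.2°
tan(βl) = 0.581
Z_in = Z_0·(Z_L + jZ_0·tanβl)/(Z_0 + jZ_L·tanβl) = 12.7 + j27.6 Ω
Γ_s = (Z_in − Z_s)/(Z_in + Z_s) = (-62.3 + j27.6)/(87.7 + j27.6), |Γ_s| = 0.742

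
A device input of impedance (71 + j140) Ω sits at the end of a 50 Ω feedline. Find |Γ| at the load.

|Γ| ≈ 0.765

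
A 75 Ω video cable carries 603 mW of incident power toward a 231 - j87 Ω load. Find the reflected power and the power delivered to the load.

P_reflected ≈ 190 mW; P_delivered ≈ 413 mW

|Γ| = |(156 − j87)/(306 − j87)| = 0.561
|Γ|² = 0.315
P_refl = |Γ|²·P_inc = 190 mW, P_del = (1 − |Γ|²)·P_inc = 413 mW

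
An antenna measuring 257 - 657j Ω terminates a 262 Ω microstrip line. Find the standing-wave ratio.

Γ = (Z_L − Z_0)/(Z_L + Z_0) = (-5 − j657)/(519 − j657)
|Γ| = 657/837 = 0.785
VSWR = (1 + |Γ|)/(1 − |Γ|) = 1.78/0.215

VSWR ≈ 8.29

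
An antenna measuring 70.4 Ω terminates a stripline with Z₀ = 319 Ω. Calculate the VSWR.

VSWR ≈ 4.53

For a purely resistive load, VSWR = R_L/Z_0 or Z_0/R_L (whichever > 1) = 319/70.4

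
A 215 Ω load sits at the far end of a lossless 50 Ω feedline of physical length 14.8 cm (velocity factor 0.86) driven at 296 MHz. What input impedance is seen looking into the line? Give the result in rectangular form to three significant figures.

Z_in ≈ 14.9 − j25.7 Ω

λ = v/f = 0.86·c / 296 MHz = 0.872 m
βl = 2π·l/λ = 2π × 0.17 = 61.1°
tan(βl) = tan(61.1°) = 1.81
Z_in = Z_0·(Z_L + jZ_0·tanβl)/(Z_0 + jZ_L·tanβl)
     = 50·(215 + j90.7)/(50 + j390)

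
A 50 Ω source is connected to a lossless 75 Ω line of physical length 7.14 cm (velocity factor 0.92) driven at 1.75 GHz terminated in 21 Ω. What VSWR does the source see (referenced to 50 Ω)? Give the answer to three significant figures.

λ = v/f = 0.92·c / 1.75 GHz = 0.158 m
βl = 2π·l/λ = 2π × 0.453 = 163°
tan(βl) = -0.306
Z_in = Z_0·(Z_L + jZ_0·tanβl)/(Z_0 + jZ_L·tanβl) = 22.8 − j21 Ω
Γ_s = (Z_in − Z_s)/(Z_in + Z_s) = (-27.2 − j21)/(72.8 − j21), |Γ_s| = 0.454
VSWR = (1 + |Γ_s|)/(1 − |Γ_s|)

VSWR ≈ 2.66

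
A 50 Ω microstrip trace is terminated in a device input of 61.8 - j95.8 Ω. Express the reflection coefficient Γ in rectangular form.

Γ ≈ 0.484 − j0.442

Γ = (Z_L − Z_0)/(Z_L + Z_0) = (11.8 − j95.8)/(111.8 − j95.8)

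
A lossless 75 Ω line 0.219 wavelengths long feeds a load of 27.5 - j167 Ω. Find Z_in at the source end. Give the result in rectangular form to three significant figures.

Z_in ≈ 4.75 + j16.6 Ω

βl = 2π × 0.219 = 78.8°
tan(βl) = tan(78.8°) = 5.07
Z_in = Z_0·(Z_L + jZ_0·tanβl)/(Z_0 + jZ_L·tanβl)
     = 75·(27.5 + j213)/(922 + j139)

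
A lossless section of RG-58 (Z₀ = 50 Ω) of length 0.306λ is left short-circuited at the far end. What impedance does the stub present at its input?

Z_in ≈ −j136 Ω

βl = 2π × 0.306 = 110°
tan(βl) = -2.72
For a short-circuited stub, Z_in = jZ_0·tan(βl)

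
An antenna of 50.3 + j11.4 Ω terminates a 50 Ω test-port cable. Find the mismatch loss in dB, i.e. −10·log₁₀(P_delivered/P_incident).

mismatch loss ≈ 0.0558 dB

Γ = (0.3 + j11.4)/(100.3 + j11.4), |Γ| = 0.113
|Γ|² = 0.0128, so P_del/P_inc = 1 − |Γ|² = 0.987
ML = −10·log₁₀(1 − |Γ|²)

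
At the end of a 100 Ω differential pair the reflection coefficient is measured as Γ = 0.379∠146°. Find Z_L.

Z_L ≈ 48.3 + j23.9 Ω

Z_L = Z_0·(1 + Γ)/(1 − Γ) = 100·(0.686 + j0.212)/(1.31 − j0.212)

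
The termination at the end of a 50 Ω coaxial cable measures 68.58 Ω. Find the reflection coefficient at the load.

Γ = 0.157

Γ = (Z_L − Z_0)/(Z_L + Z_0) = (68.58 − 50)/(68.58 + 50) = 18.58/118.6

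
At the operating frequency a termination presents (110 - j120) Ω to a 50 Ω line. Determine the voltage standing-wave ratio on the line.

VSWR ≈ 5.08

Γ = (Z_L − Z_0)/(Z_L + Z_0) = (60 − j120)/(160 − j120)
|Γ| = 134/200 = 0.671
VSWR = (1 + |Γ|)/(1 − |Γ|) = 1.67/0.329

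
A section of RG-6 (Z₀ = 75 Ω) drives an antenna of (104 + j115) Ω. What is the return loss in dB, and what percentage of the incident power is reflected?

RL ≈ 5.08 dB; 31.1% of incident power reflected

Γ = (29 + j115)/(179 + j115), |Γ| = 0.557
RL = −20·log₁₀(0.557) = 5.08 dB
P_refl/P_inc = |Γ|² = 0.311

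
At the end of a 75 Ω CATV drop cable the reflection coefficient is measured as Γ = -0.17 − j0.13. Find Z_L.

Z_L = Z_0·(1 + Γ)/(1 − Γ) = 75·(0.83 − j0.13)/(1.17 + j0.13)

Z_L ≈ 51.6 − j14.1 Ω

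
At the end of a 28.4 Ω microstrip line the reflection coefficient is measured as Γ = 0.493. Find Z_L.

Z_L ≈ 83.6 Ω

Z_L = Z_0·(1 + Γ)/(1 − Γ) = 28.4·(1.49)/(0.507)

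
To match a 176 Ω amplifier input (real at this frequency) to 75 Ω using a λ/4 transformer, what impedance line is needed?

Z_qwt = √(Z_0·R_L) = √(75 × 176) = √13200

Z_qwt ≈ 115 Ω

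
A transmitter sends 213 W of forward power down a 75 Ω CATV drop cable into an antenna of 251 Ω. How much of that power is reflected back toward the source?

P_reflected ≈ 62.1 W

Γ = (251 − 75)/(251 + 75) = 0.54
|Γ|² = 0.291
P_refl = |Γ|²·P_inc = 62.1 W, P_del = (1 − |Γ|²)·P_inc = 151 W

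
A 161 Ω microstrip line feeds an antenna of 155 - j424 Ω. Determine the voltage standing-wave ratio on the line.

VSWR ≈ 9.1

Γ = (Z_L − Z_0)/(Z_L + Z_0) = (-6 − j424)/(316 − j424)
|Γ| = 424/529 = 0.802
VSWR = (1 + |Γ|)/(1 − |Γ|) = 1.8/0.198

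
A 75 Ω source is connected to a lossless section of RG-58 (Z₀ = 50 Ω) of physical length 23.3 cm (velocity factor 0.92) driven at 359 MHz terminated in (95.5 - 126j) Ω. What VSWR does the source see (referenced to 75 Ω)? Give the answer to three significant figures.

VSWR ≈ 6.96

λ = v/f = 0.92·c / 359 MHz = 0.769 m
βl = 2π·l/λ = 2π × 0.303 = 109°
tan(βl) = -2.89
Z_in = Z_0·(Z_L + jZ_0·tanβl)/(Z_0 + jZ_L·tanβl) = 12.8 + j31.9 Ω
Γ_s = (Z_in − Z_s)/(Z_in + Z_s) = (-62.2 + j31.9)/(87.8 + j31.9), |Γ_s| = 0.749
VSWR = (1 + |Γ_s|)/(1 − |Γ_s|)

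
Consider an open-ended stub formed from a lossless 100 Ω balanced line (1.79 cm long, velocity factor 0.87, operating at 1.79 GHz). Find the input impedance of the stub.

Z_in ≈ −j103 Ω

λ = v/f = 0.87·c / 1.79 GHz = 0.146 m
βl = 2π·l/λ = 2π × 0.123 = 44.2°
tan(βl) = 0.972
For an open-ended stub, Z_in = −jZ_0·cot(βl) = −jZ_0/tan(βl)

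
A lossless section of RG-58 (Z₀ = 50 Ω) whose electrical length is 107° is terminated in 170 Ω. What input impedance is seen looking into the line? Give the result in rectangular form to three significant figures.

tan(βl) = tan(107°) = -3.27
Z_in = Z_0·(Z_L + jZ_0·tanβl)/(Z_0 + jZ_L·tanβl)
     = 50·(170 − j164)/(50 − j556)

Z_in ≈ 16 + j13.9 Ω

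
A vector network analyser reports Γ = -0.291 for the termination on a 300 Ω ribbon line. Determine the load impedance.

Z_L ≈ 165 Ω

Z_L = Z_0·(1 + Γ)/(1 − Γ) = 300·(0.709)/(1.29)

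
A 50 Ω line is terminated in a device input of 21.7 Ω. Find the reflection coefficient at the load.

Γ = -0.395

Γ = (Z_L − Z_0)/(Z_L + Z_0) = (21.7 − 50)/(21.7 + 50) = -28.3/71.7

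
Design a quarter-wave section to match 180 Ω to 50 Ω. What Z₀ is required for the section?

Z_qwt = √(Z_0·R_L) = √(50 × 180) = √9000

Z_qwt ≈ 94.9 Ω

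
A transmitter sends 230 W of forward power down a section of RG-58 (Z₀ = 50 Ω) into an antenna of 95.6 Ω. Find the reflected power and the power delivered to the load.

Γ = (95.6 − 50)/(95.6 + 50) = 0.313
|Γ|² = 0.0981
P_refl = |Γ|²·P_inc = 22.6 W, P_del = (1 − |Γ|²)·P_inc = 207 W

P_reflected ≈ 22.6 W; P_delivered ≈ 207 W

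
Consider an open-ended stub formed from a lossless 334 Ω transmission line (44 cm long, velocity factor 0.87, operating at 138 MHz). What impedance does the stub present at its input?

λ = v/f = 0.87·c / 138 MHz = 1.89 m
βl = 2π·l/λ = 2π × 0.233 = 83.8°
tan(βl) = 9.13
For an open-ended stub, Z_in = −jZ_0·cot(βl) = −jZ_0/tan(βl)

Z_in ≈ −j36.6 Ω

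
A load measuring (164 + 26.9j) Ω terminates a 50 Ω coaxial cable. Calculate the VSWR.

Γ = (Z_L − Z_0)/(Z_L + Z_0) = (114 + j26.9)/(214 + j26.9)
|Γ| = 117/216 = 0.543
VSWR = (1 + |Γ|)/(1 − |Γ|) = 1.54/0.457

VSWR ≈ 3.38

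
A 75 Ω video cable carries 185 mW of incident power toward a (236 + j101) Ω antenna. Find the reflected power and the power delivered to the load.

P_reflected ≈ 62.5 mW; P_delivered ≈ 123 mW

|Γ| = |(161 + j101)/(311 + j101)| = 0.581
|Γ|² = 0.338
P_refl = |Γ|²·P_inc = 62.5 mW, P_del = (1 − |Γ|²)·P_inc = 123 mW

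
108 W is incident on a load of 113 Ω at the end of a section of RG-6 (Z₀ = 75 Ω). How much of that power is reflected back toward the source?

Γ = (113 − 75)/(113 + 75) = 0.202
|Γ|² = 0.0409
P_refl = |Γ|²·P_inc = 4.41 W, P_del = (1 − |Γ|²)·P_inc = 104 W

P_reflected ≈ 4.41 W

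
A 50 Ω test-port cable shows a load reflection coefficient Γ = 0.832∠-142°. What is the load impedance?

Z_L = Z_0·(1 + Γ)/(1 − Γ) = 50·(0.344 − j0.512)/(1.66 + j0.512)

Z_L ≈ 5.12 − j17.1 Ω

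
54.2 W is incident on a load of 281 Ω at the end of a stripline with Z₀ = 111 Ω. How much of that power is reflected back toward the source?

Γ = (281 − 111)/(281 + 111) = 0.434
|Γ|² = 0.188
P_refl = |Γ|²·P_inc = 10.2 W, P_del = (1 − |Γ|²)·P_inc = 44 W

P_reflected ≈ 10.2 W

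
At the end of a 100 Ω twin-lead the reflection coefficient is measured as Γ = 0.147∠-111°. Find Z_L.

Z_L = Z_0·(1 + Γ)/(1 − Γ) = 100·(0.947 − j0.137)/(1.05 + j0.137)

Z_L ≈ 86.8 − j24.4 Ω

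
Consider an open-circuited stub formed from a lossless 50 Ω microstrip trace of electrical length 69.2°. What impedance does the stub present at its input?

Z_in ≈ −j19 Ω

tan(βl) = 2.63
For an open-circuited stub, Z_in = −jZ_0·cot(βl) = −jZ_0/tan(βl)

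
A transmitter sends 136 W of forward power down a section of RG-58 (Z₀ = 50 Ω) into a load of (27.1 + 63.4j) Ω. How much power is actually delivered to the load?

|Γ| = |(-22.9 + j63.4)/(77.1 + j63.4)| = 0.675
|Γ|² = 0.456
P_refl = |Γ|²·P_inc = 62 W, P_del = (1 − |Γ|²)·P_inc = 74 W

P_delivered ≈ 74 W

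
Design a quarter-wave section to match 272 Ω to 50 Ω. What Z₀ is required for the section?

Z_qwt = √(Z_0·R_L) = √(50 × 272) = √13600

Z_qwt ≈ 117 Ω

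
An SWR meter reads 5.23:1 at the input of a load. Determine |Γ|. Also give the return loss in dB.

|Γ| ≈ 0.679; return loss ≈ 3.36 dB

|Γ| = (S − 1)/(S + 1) = (5.23 − 1)/(5.23 + 1) = 4.23/6.23
RL = −20·log₁₀|Γ| = −20·log₁₀(0.679)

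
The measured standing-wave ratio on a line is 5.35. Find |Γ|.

|Γ| ≈ 0.685

|Γ| = (S − 1)/(S + 1) = (5.35 − 1)/(5.35 + 1) = 4.35/6.35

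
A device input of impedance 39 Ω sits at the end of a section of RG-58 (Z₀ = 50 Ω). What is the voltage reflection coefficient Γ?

Γ = (Z_L − Z_0)/(Z_L + Z_0) = (39 − 50)/(39 + 50) = -11/89

Γ = -0.124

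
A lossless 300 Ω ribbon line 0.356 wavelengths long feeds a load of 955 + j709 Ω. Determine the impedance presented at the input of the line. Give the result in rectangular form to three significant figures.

Z_in ≈ 77 + j160 Ω

βl = 2π × 0.356 = 128°
tan(βl) = tan(128°) = -1.27
Z_in = Z_0·(Z_L + jZ_0·tanβl)/(Z_0 + jZ_L·tanβl)
     = 300·(955 + j327)/(1200 − j1220)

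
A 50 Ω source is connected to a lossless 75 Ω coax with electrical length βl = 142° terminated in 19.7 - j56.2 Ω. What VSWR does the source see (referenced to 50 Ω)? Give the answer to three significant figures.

VSWR ≈ 8.78

tan(βl) = -0.781
Z_in = Z_0·(Z_L + jZ_0·tanβl)/(Z_0 + jZ_L·tanβl) = 148 − j204 Ω
Γ_s = (Z_in − Z_s)/(Z_in + Z_s) = (98.3 − j204)/(198 − j204), |Γ_s| = 0.795
VSWR = (1 + |Γ_s|)/(1 − |Γ_s|)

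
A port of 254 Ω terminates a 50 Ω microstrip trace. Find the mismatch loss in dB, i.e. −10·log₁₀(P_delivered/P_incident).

Γ = (254 − 50)/(254 + 50) = 0.671
|Γ|² = 0.45, so P_del/P_inc = 1 − |Γ|² = 0.55
ML = −10·log₁₀(1 − |Γ|²)

mismatch loss ≈ 2.6 dB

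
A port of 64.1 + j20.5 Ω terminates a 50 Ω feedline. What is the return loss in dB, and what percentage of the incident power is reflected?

Γ = (14.1 + j20.5)/(114.1 + j20.5), |Γ| = 0.215
RL = −20·log₁₀(0.215) = 13.4 dB
P_refl/P_inc = |Γ|² = 0.0461

RL ≈ 13.4 dB; 4.61% of incident power reflected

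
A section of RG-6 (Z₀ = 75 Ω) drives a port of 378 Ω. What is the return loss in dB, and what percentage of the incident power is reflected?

Γ = (378 − 75)/(378 + 75) = 0.669
RL = −20·log₁₀(0.669) = 3.49 dB
P_refl/P_inc = |Γ|² = 0.447

RL ≈ 3.49 dB; 44.7% of incident power reflected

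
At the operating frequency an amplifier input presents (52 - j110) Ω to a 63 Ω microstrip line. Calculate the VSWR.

VSWR ≈ 5.55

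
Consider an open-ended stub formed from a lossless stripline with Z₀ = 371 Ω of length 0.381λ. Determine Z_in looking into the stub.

βl = 2π × 0.381 = 137°
tan(βl) = -0.927
For an open-ended stub, Z_in = −jZ_0·cot(βl) = −jZ_0/tan(βl)

Z_in ≈ +j400 Ω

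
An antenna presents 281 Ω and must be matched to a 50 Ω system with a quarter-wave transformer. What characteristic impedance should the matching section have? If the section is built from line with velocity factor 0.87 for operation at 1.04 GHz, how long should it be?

Z_qwt = √(Z_0·R_L) = √(50 × 281) = √14050
λ = 0.87·c/f = 0.251 m, so l = λ/4 = 0.0627 m

Z_qwt ≈ 119 Ω; length ≈ 6.27 cm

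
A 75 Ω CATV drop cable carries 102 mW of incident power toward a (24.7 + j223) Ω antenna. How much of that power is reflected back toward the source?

|Γ| = |(-50.3 + j223)/(99.7 + j223)| = 0.936
|Γ|² = 0.876
P_refl = |Γ|²·P_inc = 89.3 mW, P_del = (1 − |Γ|²)·P_inc = 12.7 mW

P_reflected ≈ 89.3 mW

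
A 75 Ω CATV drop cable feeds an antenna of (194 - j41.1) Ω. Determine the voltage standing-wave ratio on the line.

Γ = (Z_L − Z_0)/(Z_L + Z_0) = (119 − j41.1)/(269 − j41.1)
|Γ| = 126/272 = 0.463
VSWR = (1 + |Γ|)/(1 − |Γ|) = 1.46/0.537

VSWR ≈ 2.72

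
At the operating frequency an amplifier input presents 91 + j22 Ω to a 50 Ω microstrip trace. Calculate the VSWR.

VSWR ≈ 1.97

Γ = (Z_L − Z_0)/(Z_L + Z_0) = (41 + j22)/(141 + j22)
|Γ| = 46.5/143 = 0.326
VSWR = (1 + |Γ|)/(1 − |Γ|) = 1.33/0.674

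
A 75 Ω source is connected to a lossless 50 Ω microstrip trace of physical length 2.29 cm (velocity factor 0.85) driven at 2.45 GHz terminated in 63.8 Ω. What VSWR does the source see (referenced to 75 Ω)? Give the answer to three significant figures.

λ = v/f = 0.85·c / 2.45 GHz = 0.104 m
βl = 2π·l/λ = 2π × 0.22 = 79.2°
tan(βl) = 5.25
Z_in = Z_0·(Z_L + jZ_0·tanβl)/(Z_0 + jZ_L·tanβl) = 39.7 − j3.6 Ω
Γ_s = (Z_in − Z_s)/(Z_in + Z_s) = (-35.3 − j3.6)/(115 − j3.6), |Γ_s| = 0.309
VSWR = (1 + |Γ_s|)/(1 − |Γ_s|)

VSWR ≈ 1.89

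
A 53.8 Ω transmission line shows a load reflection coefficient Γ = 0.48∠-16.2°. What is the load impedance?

Z_L = Z_0·(1 + Γ)/(1 − Γ) = 53.8·(1.46 − j0.134)/(0.539 + j0.134)

Z_L ≈ 134 − j46.7 Ω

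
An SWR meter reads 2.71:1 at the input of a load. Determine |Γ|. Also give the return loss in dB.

|Γ| ≈ 0.461; return loss ≈ 6.73 dB

|Γ| = (S − 1)/(S + 1) = (2.71 − 1)/(2.71 + 1) = 1.71/3.71
RL = −20·log₁₀|Γ| = −20·log₁₀(0.461)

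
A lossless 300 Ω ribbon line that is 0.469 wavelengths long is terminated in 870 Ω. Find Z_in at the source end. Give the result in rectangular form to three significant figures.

Z_in ≈ 681 + j330 Ω

βl = 2π × 0.469 = 169°
tan(βl) = tan(169°) = -0.197
Z_in = Z_0·(Z_L + jZ_0·tanβl)/(Z_0 + jZ_L·tanβl)
     = 300·(870 − j59.2)/(300 − j172)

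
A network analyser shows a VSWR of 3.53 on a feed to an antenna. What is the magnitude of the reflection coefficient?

|Γ| = (S − 1)/(S + 1) = (3.53 − 1)/(3.53 + 1) = 2.53/4.53

|Γ| ≈ 0.558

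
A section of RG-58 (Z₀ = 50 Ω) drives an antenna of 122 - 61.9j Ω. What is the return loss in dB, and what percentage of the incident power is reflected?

Γ = (72 − j61.9)/(172 − j61.9), |Γ| = 0.519
RL = −20·log₁₀(0.519) = 5.69 dB
P_refl/P_inc = |Γ|² = 0.27

RL ≈ 5.69 dB; 27% of incident power reflected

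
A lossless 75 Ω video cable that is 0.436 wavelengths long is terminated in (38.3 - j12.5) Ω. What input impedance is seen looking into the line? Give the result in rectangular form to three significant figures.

βl = 2π × 0.436 = 157°
tan(βl) = tan(157°) = -0.425
Z_in = Z_0·(Z_L + jZ_0·tanβl)/(Z_0 + jZ_L·tanβl)
     = 75·(38.3 − j44.4)/(69.7 − j16.3)

Z_in ≈ 49.7 − j36.2 Ω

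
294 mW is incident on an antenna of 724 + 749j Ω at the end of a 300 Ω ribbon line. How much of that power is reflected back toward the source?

P_reflected ≈ 135 mW

|Γ| = |(424 + j749)/(1024 + j749)| = 0.678
|Γ|² = 0.46
P_refl = |Γ|²·P_inc = 135 mW, P_del = (1 − |Γ|²)·P_inc = 159 mW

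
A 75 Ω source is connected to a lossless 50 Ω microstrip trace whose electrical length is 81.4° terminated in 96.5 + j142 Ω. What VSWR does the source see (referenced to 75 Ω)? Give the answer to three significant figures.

tan(βl) = 6.61
Z_in = Z_0·(Z_L + jZ_0·tanβl)/(Z_0 + jZ_L·tanβl) = 9.01 − j20.1 Ω
Γ_s = (Z_in − Z_s)/(Z_in + Z_s) = (-66 − j20.1)/(84 − j20.1), |Γ_s| = 0.799
VSWR = (1 + |Γ_s|)/(1 − |Γ_s|)

VSWR ≈ 8.93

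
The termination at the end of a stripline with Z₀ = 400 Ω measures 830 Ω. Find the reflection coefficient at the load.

Γ = 0.35

Γ = (Z_L − Z_0)/(Z_L + Z_0) = (830 − 400)/(830 + 400) = 430/1230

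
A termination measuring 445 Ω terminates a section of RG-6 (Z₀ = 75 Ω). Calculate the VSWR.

VSWR ≈ 5.93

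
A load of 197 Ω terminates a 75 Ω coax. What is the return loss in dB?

RL ≈ 6.96 dB

Γ = (197 − 75)/(197 + 75) = 0.449
RL = −20·log₁₀|Γ| = −20·log₁₀(0.449)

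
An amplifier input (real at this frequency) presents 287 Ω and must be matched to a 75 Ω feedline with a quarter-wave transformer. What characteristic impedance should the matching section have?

Z_qwt ≈ 147 Ω

Z_qwt = √(Z_0·R_L) = √(75 × 287) = √21520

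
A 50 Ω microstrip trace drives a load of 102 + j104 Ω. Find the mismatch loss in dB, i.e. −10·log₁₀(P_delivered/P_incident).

mismatch loss ≈ 2.21 dB

Γ = (52 + j104)/(152 + j104), |Γ| = 0.631
|Γ|² = 0.399, so P_del/P_inc = 1 − |Γ|² = 0.601
ML = −10·log₁₀(1 − |Γ|²)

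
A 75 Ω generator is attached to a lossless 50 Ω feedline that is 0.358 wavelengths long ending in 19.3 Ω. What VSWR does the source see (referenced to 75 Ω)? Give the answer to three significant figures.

βl = 2π × 0.358 = 129°
tan(βl) = -1.24
Z_in = Z_0·(Z_L + jZ_0·tanβl)/(Z_0 + jZ_L·tanβl) = 39.9 − j42.9 Ω
Γ_s = (Z_in − Z_s)/(Z_in + Z_s) = (-35.1 − j42.9)/(115 − j42.9), |Γ_s| = 0.453
VSWR = (1 + |Γ_s|)/(1 − |Γ_s|)

VSWR ≈ 2.65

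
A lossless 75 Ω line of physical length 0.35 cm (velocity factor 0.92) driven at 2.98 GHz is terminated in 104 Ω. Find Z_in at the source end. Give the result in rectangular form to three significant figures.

Z_in ≈ 98.9 − j15.1 Ω

λ = v/f = 0.92·c / 2.98 GHz = 0.0926 m
βl = 2π·l/λ = 2π × 0.0378 = 13.6°
tan(βl) = tan(13.6°) = 0.242
Z_in = Z_0·(Z_L + jZ_0·tanβl)/(Z_0 + jZ_L·tanβl)
     = 75·(104 + j18.2)/(75 + j25.2)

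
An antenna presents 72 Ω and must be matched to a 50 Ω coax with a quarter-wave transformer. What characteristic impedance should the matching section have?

Z_qwt ≈ 60 Ω

Z_qwt = √(Z_0·R_L) = √(50 × 72) = √3600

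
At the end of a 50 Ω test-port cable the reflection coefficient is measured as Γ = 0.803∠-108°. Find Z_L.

Z_L = Z_0·(1 + Γ)/(1 − Γ) = 50·(0.752 − j0.764)/(1.25 + j0.764)

Z_L ≈ 8.29 − j35.7 Ω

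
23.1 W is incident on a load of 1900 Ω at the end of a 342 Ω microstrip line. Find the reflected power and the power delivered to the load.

P_reflected ≈ 11.2 W; P_delivered ≈ 11.9 W

Γ = (1900 − 342)/(1900 + 342) = 0.695
|Γ|² = 0.483
P_refl = |Γ|²·P_inc = 11.2 W, P_del = (1 − |Γ|²)·P_inc = 11.9 W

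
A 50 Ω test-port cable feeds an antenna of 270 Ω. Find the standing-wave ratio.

VSWR ≈ 5.4

Γ = (270 − 50)/(270 + 50) = 0.688
VSWR = (1 + 0.688)/(1 − 0.688)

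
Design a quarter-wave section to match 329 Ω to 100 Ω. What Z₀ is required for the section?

Z_qwt = √(Z_0·R_L) = √(100 × 329) = √32900

Z_qwt ≈ 181 Ω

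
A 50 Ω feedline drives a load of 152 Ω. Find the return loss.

Γ = (152 − 50)/(152 + 50) = 0.505
RL = −20·log₁₀|Γ| = −20·log₁₀(0.505)

RL ≈ 5.94 dB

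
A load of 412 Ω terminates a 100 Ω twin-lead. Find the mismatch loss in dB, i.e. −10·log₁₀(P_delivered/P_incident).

mismatch loss ≈ 2.02 dB

Γ = (412 − 100)/(412 + 100) = 0.609
|Γ|² = 0.371, so P_del/P_inc = 1 − |Γ|² = 0.629
ML = −10·log₁₀(1 − |Γ|²)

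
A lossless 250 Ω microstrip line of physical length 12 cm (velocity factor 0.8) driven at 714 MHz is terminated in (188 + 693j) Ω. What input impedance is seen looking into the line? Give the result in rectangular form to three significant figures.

Z_in ≈ 23.1 + j89.4 Ω

λ = v/f = 0.8·c / 714 MHz = 0.336 m
βl = 2π·l/λ = 2π × 0.357 = 129°
tan(βl) = tan(129°) = -1.26
Z_in = Z_0·(Z_L + jZ_0·tanβl)/(Z_0 + jZ_L·tanβl)
     = 250·(188 + j379)/(1120 − j236)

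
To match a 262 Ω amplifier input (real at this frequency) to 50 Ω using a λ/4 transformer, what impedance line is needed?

Z_qwt ≈ 114 Ω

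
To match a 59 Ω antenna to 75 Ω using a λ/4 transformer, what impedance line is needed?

Z_qwt ≈ 66.5 Ω

Z_qwt = √(Z_0·R_L) = √(75 × 59) = √4425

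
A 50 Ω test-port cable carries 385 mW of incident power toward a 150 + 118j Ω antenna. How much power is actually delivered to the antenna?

P_delivered ≈ 214 mW

|Γ| = |(100 + j118)/(200 + j118)| = 0.666
|Γ|² = 0.444
P_refl = |Γ|²·P_inc = 171 mW, P_del = (1 − |Γ|²)·P_inc = 214 mW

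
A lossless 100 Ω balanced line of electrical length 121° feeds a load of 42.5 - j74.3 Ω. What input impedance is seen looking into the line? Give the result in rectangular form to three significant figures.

tan(βl) = tan(121°) = -1.66
Z_in = Z_0·(Z_L + jZ_0·tanβl)/(Z_0 + jZ_L·tanβl)
     = 100·(42.5 − j241)/(-23.7 − j70.7)

Z_in ≈ 288 + j156 Ω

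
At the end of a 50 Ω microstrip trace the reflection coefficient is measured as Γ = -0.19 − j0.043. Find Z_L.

Z_L ≈ 33.9 − j3.03 Ω

Z_L = Z_0·(1 + Γ)/(1 − Γ) = 50·(0.81 − j0.043)/(1.19 + j0.043)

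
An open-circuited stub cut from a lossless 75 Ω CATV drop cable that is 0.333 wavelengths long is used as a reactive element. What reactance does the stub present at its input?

βl = 2π × 0.333 = 120°
tan(βl) = -1.74
For an open-circuited stub, Z_in = −jZ_0·cot(βl) = −jZ_0/tan(βl)

X_in ≈ 43.1 Ω (inductive)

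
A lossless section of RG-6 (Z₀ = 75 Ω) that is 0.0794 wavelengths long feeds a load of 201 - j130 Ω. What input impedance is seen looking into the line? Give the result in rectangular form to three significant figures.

Z_in ≈ 44.1 − j78.9 Ω

βl = 2π × 0.0794 = 28.6°
tan(βl) = tan(28.6°) = 0.545
Z_in = Z_0·(Z_L + jZ_0·tanβl)/(Z_0 + jZ_L·tanβl)
     = 75·(201 − j89.1)/(146 + j110)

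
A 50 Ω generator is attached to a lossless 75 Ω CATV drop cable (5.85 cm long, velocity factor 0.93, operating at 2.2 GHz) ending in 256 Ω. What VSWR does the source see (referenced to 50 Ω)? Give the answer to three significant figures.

VSWR ≈ 4.96

λ = v/f = 0.93·c / 2.2 GHz = 0.127 m
βl = 2π·l/λ = 2π × 0.461 = 166°
tan(βl) = -0.248
Z_in = Z_0·(Z_L + jZ_0·tanβl)/(Z_0 + jZ_L·tanβl) = 158 + j115 Ω
Γ_s = (Z_in − Z_s)/(Z_in + Z_s) = (108 + j115)/(208 + j115), |Γ_s| = 0.665
VSWR = (1 + |Γ_s|)/(1 − |Γ_s|)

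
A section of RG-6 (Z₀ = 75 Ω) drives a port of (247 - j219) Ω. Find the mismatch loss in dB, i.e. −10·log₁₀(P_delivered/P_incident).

Γ = (172 − j219)/(322 − j219), |Γ| = 0.715
|Γ|² = 0.511, so P_del/P_inc = 1 − |Γ|² = 0.489
ML = −10·log₁₀(1 − |Γ|²)

mismatch loss ≈ 3.11 dB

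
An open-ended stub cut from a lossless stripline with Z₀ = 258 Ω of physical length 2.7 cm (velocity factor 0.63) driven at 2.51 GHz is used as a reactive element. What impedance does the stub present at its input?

λ = v/f = 0.63·c / 2.51 GHz = 0.0753 m
βl = 2π·l/λ = 2π × 0.359 = 129°
tan(βl) = -1.23
For an open-ended stub, Z_in = −jZ_0·cot(βl) = −jZ_0/tan(βl)

Z_in ≈ +j210 Ω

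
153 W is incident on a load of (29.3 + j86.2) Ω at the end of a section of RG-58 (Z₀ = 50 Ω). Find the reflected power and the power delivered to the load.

|Γ| = |(-20.7 + j86.2)/(79.3 + j86.2)| = 0.757
|Γ|² = 0.573
P_refl = |Γ|²·P_inc = 87.6 W, P_del = (1 − |Γ|²)·P_inc = 65.4 W

P_reflected ≈ 87.6 W; P_delivered ≈ 65.4 W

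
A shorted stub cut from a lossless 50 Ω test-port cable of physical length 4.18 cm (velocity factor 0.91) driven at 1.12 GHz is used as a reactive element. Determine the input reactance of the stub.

X_in ≈ 93 Ω (inductive)

λ = v/f = 0.91·c / 1.12 GHz = 0.244 m
βl = 2π·l/λ = 2π × 0.171 = 61.7°
tan(βl) = 1.86
For a shorted stub, Z_in = jZ_0·tan(βl)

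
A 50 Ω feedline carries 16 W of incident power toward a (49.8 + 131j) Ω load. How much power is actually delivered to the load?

|Γ| = |(-0.2 + j131)/(99.8 + j131)| = 0.795
|Γ|² = 0.633
P_refl = |Γ|²·P_inc = 10.1 W, P_del = (1 − |Γ|²)·P_inc = 5.88 W

P_delivered ≈ 5.88 W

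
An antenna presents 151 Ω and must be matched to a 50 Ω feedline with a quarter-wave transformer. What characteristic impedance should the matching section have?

Z_qwt ≈ 86.9 Ω

Z_qwt = √(Z_0·R_L) = √(50 × 151) = √7550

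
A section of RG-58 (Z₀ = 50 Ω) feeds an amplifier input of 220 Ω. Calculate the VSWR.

Γ = (220 − 50)/(220 + 50) = 0.63
VSWR = (1 + 0.63)/(1 − 0.63)

VSWR ≈ 4.4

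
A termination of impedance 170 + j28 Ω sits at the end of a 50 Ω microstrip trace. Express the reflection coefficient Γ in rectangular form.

Γ = (Z_L − Z_0)/(Z_L + Z_0) = (120 + j28)/(220 + j28)

Γ ≈ 0.553 + j0.0569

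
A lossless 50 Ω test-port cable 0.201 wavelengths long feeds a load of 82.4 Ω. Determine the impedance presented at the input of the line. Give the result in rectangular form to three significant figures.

Z_in ≈ 32.2 − j9.68 Ω

βl = 2π × 0.201 = 72.4°
tan(βl) = tan(72.4°) = 3.14
Z_in = Z_0·(Z_L + jZ_0·tanβl)/(Z_0 + jZ_L·tanβl)
     = 50·(82.4 + j157)/(50 + j259)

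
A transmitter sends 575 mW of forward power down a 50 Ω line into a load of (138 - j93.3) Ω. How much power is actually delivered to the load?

P_delivered ≈ 360 mW

|Γ| = |(88 − j93.3)/(188 − j93.3)| = 0.611
|Γ|² = 0.373
P_refl = |Γ|²·P_inc = 215 mW, P_del = (1 − |Γ|²)·P_inc = 360 mW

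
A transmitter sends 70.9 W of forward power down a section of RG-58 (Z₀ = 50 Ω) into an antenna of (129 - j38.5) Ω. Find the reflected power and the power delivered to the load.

P_reflected ≈ 16.3 W; P_delivered ≈ 54.6 W

|Γ| = |(79 − j38.5)/(179 − j38.5)| = 0.48
|Γ|² = 0.23
P_refl = |Γ|²·P_inc = 16.3 W, P_del = (1 − |Γ|²)·P_inc = 54.6 W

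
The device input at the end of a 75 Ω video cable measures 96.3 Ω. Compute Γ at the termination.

Γ = (Z_L − Z_0)/(Z_L + Z_0) = (96.3 − 75)/(96.3 + 75) = 21.3/171.3

Γ = 0.124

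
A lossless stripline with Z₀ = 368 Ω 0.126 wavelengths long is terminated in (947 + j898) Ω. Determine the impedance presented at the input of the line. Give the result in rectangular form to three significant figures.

βl = 2π × 0.126 = 45.4°
tan(βl) = tan(45.4°) = 1.01
Z_in = Z_0·(Z_L + jZ_0·tanβl)/(Z_0 + jZ_L·tanβl)
     = 368·(947 + j1270)/(-541 + j959)

Z_in ≈ 214 − j484 Ω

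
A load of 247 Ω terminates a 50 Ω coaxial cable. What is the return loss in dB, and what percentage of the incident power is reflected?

Γ = (247 − 50)/(247 + 50) = 0.663
RL = −20·log₁₀(0.663) = 3.57 dB
P_refl/P_inc = |Γ|² = 0.44

RL ≈ 3.57 dB; 44% of incident power reflected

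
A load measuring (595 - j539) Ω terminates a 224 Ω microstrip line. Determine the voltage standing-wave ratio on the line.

Γ = (Z_L − Z_0)/(Z_L + Z_0) = (371 − j539)/(819 − j539)
|Γ| = 654/980 = 0.667
VSWR = (1 + |Γ|)/(1 − |Γ|) = 1.67/0.333

VSWR ≈ 5.01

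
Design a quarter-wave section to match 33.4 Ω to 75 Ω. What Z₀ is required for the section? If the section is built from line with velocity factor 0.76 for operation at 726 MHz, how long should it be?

Z_qwt ≈ 50 Ω; length ≈ 7.85 cm

Z_qwt = √(Z_0·R_L) = √(75 × 33.4) = √2505
λ = 0.76·c/f = 0.314 m, so l = λ/4 = 0.0785 m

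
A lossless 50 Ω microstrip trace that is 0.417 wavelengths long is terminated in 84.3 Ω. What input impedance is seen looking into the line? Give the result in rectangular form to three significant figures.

Z_in ≈ 57.8 + j27.3 Ω

βl = 2π × 0.417 = 150°
tan(βl) = tan(150°) = -0.575
Z_in = Z_0·(Z_L + jZ_0·tanβl)/(Z_0 + jZ_L·tanβl)
     = 50·(84.3 − j28.7)/(50 − j48.4)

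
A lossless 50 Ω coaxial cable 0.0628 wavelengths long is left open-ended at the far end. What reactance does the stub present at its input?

βl = 2π × 0.0628 = 22.6°
tan(βl) = 0.416
For an open-ended stub, Z_in = −jZ_0·cot(βl) = −jZ_0/tan(βl)

X_in ≈ -120 Ω (capacitive)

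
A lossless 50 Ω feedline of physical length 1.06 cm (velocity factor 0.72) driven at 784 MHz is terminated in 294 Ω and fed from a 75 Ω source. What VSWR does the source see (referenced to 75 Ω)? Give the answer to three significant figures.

VSWR ≈ 4.21

λ = v/f = 0.72·c / 784 MHz = 0.276 m
βl = 2π·l/λ = 2π × 0.0385 = 13.9°
tan(βl) = 0.247
Z_in = Z_0·(Z_L + jZ_0·tanβl)/(Z_0 + jZ_L·tanβl) = 101 − j133 Ω
Γ_s = (Z_in − Z_s)/(Z_in + Z_s) = (25.5 − j133)/(176 − j133), |Γ_s| = 0.616
VSWR = (1 + |Γ_s|)/(1 − |Γ_s|)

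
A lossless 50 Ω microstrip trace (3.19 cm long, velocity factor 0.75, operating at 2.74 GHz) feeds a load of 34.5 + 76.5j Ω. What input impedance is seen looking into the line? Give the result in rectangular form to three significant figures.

λ = v/f = 0.75·c / 2.74 GHz = 0.0821 m
βl = 2π·l/λ = 2π × 0.388 = 140°
tan(βl) = tan(140°) = -0.844
Z_in = Z_0·(Z_L + jZ_0·tanβl)/(Z_0 + jZ_L·tanβl)
     = 50·(34.5 + j34.3)/(115 − j29.1)

Z_in ≈ 10.6 + j17.7 Ω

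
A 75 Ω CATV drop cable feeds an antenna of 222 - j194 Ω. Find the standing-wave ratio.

Γ = (Z_L − Z_0)/(Z_L + Z_0) = (147 − j194)/(297 − j194)
|Γ| = 243/355 = 0.686
VSWR = (1 + |Γ|)/(1 − |Γ|) = 1.69/0.314

VSWR ≈ 5.37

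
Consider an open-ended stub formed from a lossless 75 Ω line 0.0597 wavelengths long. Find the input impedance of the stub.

βl = 2π × 0.0597 = 21.5°
tan(βl) = 0.394
For an open-ended stub, Z_in = −jZ_0·cot(βl) = −jZ_0/tan(βl)

Z_in ≈ −j190 Ω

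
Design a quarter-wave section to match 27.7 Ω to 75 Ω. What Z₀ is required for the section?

Z_qwt = √(Z_0·R_L) = √(75 × 27.7) = √2078

Z_qwt ≈ 45.6 Ω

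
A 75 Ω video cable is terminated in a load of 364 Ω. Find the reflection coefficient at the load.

Γ = 0.658

Γ = (Z_L − Z_0)/(Z_L + Z_0) = (364 − 75)/(364 + 75) = 289/439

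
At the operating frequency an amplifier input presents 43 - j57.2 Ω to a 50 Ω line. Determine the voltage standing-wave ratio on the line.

Γ = (Z_L − Z_0)/(Z_L + Z_0) = (-7 − j57.2)/(93 − j57.2)
|Γ| = 57.6/109 = 0.528
VSWR = (1 + |Γ|)/(1 − |Γ|) = 1.53/0.472

VSWR ≈ 3.24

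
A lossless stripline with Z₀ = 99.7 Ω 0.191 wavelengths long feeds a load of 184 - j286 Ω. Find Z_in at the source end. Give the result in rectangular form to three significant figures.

βl = 2π × 0.191 = 68.8°
tan(βl) = tan(68.8°) = 2.57
Z_in = Z_0·(Z_L + jZ_0·tanβl)/(Z_0 + jZ_L·tanβl)
     = 99.7·(184 − j29.5)/(836 + j473)

Z_in ≈ 15.1 − j12.1 Ω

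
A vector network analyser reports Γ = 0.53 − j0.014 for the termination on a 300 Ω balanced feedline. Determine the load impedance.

Z_L = Z_0·(1 + Γ)/(1 − Γ) = 300·(1.53 − j0.014)/(0.47 + j0.014)

Z_L ≈ 975 − j38 Ω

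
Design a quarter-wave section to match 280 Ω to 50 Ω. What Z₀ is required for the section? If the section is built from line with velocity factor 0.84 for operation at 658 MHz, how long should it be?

Z_qwt = √(Z_0·R_L) = √(50 × 280) = √14000
λ = 0.84·c/f = 0.383 m, so l = λ/4 = 0.0957 m

Z_qwt ≈ 118 Ω; length ≈ 9.57 cm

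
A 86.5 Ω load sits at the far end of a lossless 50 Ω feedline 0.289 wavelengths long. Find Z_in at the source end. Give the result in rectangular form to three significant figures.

βl = 2π × 0.289 = 104°
tan(βl) = tan(104°) = -4
Z_in = Z_0·(Z_L + jZ_0·tanβl)/(Z_0 + jZ_L·tanβl)
     = 50·(86.5 − j200)/(50 − j346)

Z_in ≈ 30.1 + j8.16 Ω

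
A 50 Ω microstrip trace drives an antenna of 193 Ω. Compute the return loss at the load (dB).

Γ = (193 − 50)/(193 + 50) = 0.588
RL = −20·log₁₀|Γ| = −20·log₁₀(0.588)

RL ≈ 4.61 dB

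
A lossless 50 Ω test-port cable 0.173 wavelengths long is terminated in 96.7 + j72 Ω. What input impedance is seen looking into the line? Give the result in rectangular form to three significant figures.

βl = 2π × 0.173 = 62.3°
tan(βl) = tan(62.3°) = 1.9
Z_in = Z_0·(Z_L + jZ_0·tanβl)/(Z_0 + jZ_L·tanβl)
     = 50·(96.7 + j167)/(-87 + j184)

Z_in ≈ 27 − j39 Ω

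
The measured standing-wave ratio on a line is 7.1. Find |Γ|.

|Γ| ≈ 0.753

|Γ| = (S − 1)/(S + 1) = (7.1 − 1)/(7.1 + 1) = 6.1/8.1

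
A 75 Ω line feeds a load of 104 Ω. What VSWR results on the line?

For a purely resistive load, VSWR = R_L/Z_0 or Z_0/R_L (whichever > 1) = 104/75

VSWR ≈ 1.39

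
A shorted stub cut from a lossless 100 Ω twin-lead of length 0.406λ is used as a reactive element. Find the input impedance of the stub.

βl = 2π × 0.406 = 146°
tan(βl) = -0.67
For a shorted stub, Z_in = jZ_0·tan(βl)

Z_in ≈ −j67 Ω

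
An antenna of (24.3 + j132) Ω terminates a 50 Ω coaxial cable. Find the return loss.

RL ≈ 1.03 dB

Γ = (-25.7 + j132)/(74.3 + j132), |Γ| = 0.888
RL = −20·log₁₀|Γ| = −20·log₁₀(0.888)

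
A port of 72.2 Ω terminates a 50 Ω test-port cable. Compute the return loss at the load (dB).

RL ≈ 14.8 dB

Γ = (72.2 − 50)/(72.2 + 50) = 0.182
RL = −20·log₁₀|Γ| = −20·log₁₀(0.182)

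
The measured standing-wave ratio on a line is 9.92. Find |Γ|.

|Γ| ≈ 0.817

|Γ| = (S − 1)/(S + 1) = (9.92 − 1)/(9.92 + 1) = 8.92/10.9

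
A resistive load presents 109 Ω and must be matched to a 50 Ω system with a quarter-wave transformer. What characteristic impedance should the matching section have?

Z_qwt ≈ 73.8 Ω

Z_qwt = √(Z_0·R_L) = √(50 × 109) = √5450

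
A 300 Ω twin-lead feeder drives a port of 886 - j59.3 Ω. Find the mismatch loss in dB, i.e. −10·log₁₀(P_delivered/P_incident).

Γ = (586 − j59.3)/(1186 − j59.3), |Γ| = 0.496
|Γ|² = 0.246, so P_del/P_inc = 1 − |Γ|² = 0.754
ML = −10·log₁₀(1 − |Γ|²)

mismatch loss ≈ 1.23 dB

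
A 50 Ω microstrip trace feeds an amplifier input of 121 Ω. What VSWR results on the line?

VSWR ≈ 2.42

Γ = (121 − 50)/(121 + 50) = 0.415
VSWR = (1 + 0.415)/(1 − 0.415)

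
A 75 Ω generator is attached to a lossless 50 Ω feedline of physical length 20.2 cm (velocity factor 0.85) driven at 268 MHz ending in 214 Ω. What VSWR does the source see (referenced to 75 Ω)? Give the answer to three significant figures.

λ = v/f = 0.85·c / 268 MHz = 0.951 m
βl = 2π·l/λ = 2π × 0.212 = 76.4°
tan(βl) = 4.14
Z_in = Z_0·(Z_L + jZ_0·tanβl)/(Z_0 + jZ_L·tanβl) = 12.3 − j11.4 Ω
Γ_s = (Z_in − Z_s)/(Z_in + Z_s) = (-62.7 − j11.4)/(87.3 − j11.4), |Γ_s| = 0.723
VSWR = (1 + |Γ_s|)/(1 − |Γ_s|)

VSWR ≈ 6.23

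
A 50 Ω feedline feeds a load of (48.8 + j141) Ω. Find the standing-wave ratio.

VSWR ≈ 10

Γ = (Z_L − Z_0)/(Z_L + Z_0) = (-1.2 + j141)/(98.8 + j141)
|Γ| = 141/172 = 0.819
VSWR = (1 + |Γ|)/(1 − |Γ|) = 1.82/0.181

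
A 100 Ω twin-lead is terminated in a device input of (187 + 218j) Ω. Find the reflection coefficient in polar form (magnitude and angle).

Γ = (Z_L − Z_0)/(Z_L + Z_0) = (87 + j218)/(287 + j218)
|Γ| = 235/360 = 0.651

Γ ≈ 0.651 ∠ 31°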